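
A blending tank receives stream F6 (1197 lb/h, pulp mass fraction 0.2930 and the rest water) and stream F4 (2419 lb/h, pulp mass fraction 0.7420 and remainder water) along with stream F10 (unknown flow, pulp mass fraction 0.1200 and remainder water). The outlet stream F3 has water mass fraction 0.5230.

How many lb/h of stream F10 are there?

1179 lb/h

Let F10 be the unknown flow. Total out = 3616 + F10.
water balance: 1470.4 + 0.880·F10 = 0.523·(3616 + F10)
(0.880 − 0.523)·F10 = 0.523×3616 − 1470.4 = 420.79
F10 = 420.79 / 0.357 = 1178.7 lb/h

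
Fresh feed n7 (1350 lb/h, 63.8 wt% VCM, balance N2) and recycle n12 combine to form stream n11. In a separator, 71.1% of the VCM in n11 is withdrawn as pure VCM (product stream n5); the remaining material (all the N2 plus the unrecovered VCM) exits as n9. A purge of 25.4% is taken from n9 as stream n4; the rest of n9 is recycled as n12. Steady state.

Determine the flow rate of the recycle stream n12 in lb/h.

N2 enters only via n7 and leaves only via the purge: 1350×0.362 = 0.254×(N2 in n9), and the separator passes all N2, so N2 in n11 = N2 in n9 = 1924 lb/h.
VCM in n11: m_A = 1350×0.638 + (1−0.254)·(1−0.711)·m_A, so m_A = 861.3/0.7844 = 1098 lb/h.
n9 = (1−0.711)×1098 + 1924 = 2241.3 lb/h.
Recycle n12 = (1−0.254)×2241.3 = 1672 lb/h.

1672 lb/h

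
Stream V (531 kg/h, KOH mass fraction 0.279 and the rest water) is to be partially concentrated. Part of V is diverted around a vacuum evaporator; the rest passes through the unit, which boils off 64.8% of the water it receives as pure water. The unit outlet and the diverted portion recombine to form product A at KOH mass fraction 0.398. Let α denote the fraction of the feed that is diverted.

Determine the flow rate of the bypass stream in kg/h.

All 531×0.279 = 148.15 kg/h of KOH reaches A, so A = 148.15/0.398 = 372.23 kg/h and vapour = 158.77 kg/h.
The evaporator receives (1−α)·531 of feed at 0.721 water and removes 0.648 of that water:
0.648×0.721×(1−α)×531 = 158.77
(1−α) = 158.77/248.09 = 0.6400;  α = 0.3600.
Bypass flow = 0.3600×531 = 191.18 kg/h.

191.2 kg/h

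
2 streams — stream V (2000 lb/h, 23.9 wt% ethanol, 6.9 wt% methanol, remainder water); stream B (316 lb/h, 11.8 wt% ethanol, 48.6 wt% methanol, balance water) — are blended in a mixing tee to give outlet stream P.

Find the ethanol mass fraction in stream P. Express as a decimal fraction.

0.222

Total flow out = 2000 + 316 = 2316 lb/h.
ethanol in = 2000×0.239 + 316×0.118 = 515.29 lb/h.
ethanol mass fraction in P = 515.29/2316 = 0.222.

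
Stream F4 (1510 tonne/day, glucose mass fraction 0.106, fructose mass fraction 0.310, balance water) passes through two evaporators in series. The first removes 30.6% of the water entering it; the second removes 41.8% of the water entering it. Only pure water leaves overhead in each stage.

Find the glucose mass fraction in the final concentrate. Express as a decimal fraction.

water in feed = 1510×0.584 = 881.84 tonne/day.
After stage 1: water left = (1−0.306)×881.84 = 612; stream total = 1240.2 tonne/day.
After stage 2: water left = (1−0.418)×612 = 356.18; final concentrate = 984.34 tonne/day.
glucose fraction = 160.06/984.34 = 0.163.

0.163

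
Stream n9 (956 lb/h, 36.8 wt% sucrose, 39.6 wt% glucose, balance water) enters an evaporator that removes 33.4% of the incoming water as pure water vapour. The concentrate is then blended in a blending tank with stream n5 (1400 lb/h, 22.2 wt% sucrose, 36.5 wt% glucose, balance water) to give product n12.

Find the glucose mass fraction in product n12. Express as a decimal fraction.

Vapour removed = 0.334×0.236×956 = 75.356 lb/h; concentrate = 880.64 lb/h.
glucose reaching the mixer = 378.58 (from concentrate) + 1400×0.365 = 889.58 lb/h.
Product flow = 880.64 + 1400 = 2280.6 lb/h; glucose fraction = 0.3901.

0.3901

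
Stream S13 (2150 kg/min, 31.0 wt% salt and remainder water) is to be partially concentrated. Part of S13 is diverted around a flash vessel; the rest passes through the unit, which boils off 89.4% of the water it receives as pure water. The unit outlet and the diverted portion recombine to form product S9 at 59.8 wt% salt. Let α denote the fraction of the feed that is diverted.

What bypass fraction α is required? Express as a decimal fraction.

0.219

All 2150×0.310 = 666.5 kg/min of salt reaches S9, so S9 = 666.5/0.598 = 1114.5 kg/min and vapour = 1035.5 kg/min.
The evaporator receives (1−α)·2150 of feed at 0.690 water and removes 0.894 of that water:
0.894×0.690×(1−α)×2150 = 1035.5
(1−α) = 1035.5/1326.2 = 0.7807;  α = 0.2193.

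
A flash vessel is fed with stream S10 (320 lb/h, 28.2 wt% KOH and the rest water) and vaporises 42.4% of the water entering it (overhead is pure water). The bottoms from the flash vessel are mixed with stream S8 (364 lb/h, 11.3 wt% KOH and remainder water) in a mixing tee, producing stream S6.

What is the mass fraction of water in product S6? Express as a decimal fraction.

Vapour removed = 0.424×0.718×320 = 97.418 lb/h; concentrate = 222.58 lb/h.
water reaching the mixer = 132.34 (from concentrate) + 364×0.887 = 455.21 lb/h.
Product flow = 222.58 + 364 = 586.58 lb/h; water fraction = 0.776.

0.776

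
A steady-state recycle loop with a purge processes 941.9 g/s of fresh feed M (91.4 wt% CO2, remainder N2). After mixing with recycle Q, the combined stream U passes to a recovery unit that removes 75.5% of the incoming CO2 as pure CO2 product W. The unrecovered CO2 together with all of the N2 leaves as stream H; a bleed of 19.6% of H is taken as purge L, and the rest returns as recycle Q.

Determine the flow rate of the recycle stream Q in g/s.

543.5 g/s

N2 enters only via M and leaves only via the purge: 941.9×0.086 = 0.196×(N2 in H), and the recovery unit passes all N2, so N2 in U = N2 in H = 413.28 g/s.
CO2 in U: m_A = 941.9×0.914 + (1−0.196)·(1−0.755)·m_A, so m_A = 860.9/0.8030 = 1072.1 g/s.
H = (1−0.755)×1072.1 + 413.28 = 675.94 g/s.
Recycle Q = (1−0.196)×675.94 = 543.46 g/s.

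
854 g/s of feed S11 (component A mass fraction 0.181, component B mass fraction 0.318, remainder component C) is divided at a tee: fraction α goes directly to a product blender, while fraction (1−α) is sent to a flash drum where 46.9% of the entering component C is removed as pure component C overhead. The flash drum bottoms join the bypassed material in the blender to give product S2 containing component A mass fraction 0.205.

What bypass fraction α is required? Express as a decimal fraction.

All 854×0.181 = 154.57 g/s of component A reaches S2, so S2 = 154.57/0.205 = 754.02 g/s and vapour = 99.98 g/s.
The evaporator receives (1−α)·854 of feed at 0.501 component C and removes 0.469 of that component C:
0.469×0.501×(1−α)×854 = 99.98
(1−α) = 99.98/200.66 = 0.4982;  α = 0.5018.

0.502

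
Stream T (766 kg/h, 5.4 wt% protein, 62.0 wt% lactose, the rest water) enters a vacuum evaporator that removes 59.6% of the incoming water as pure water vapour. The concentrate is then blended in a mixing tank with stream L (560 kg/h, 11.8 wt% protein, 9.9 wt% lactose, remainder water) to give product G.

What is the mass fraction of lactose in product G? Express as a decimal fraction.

Vapour removed = 0.596×0.326×766 = 148.83 kg/h; concentrate = 617.17 kg/h.
lactose reaching the mixer = 474.92 (from concentrate) + 560×0.099 = 530.36 kg/h.
Product flow = 617.17 + 560 = 1177.2 kg/h; lactose fraction = 0.451.

0.451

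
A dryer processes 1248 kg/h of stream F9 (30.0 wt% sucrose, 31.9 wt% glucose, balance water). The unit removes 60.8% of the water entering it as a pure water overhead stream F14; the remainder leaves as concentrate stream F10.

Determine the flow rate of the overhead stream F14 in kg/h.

289.1 kg/h

water entering = 1248×0.381 = 475.49 kg/h; overhead removed = 0.608×475.49 = 289.1 kg/h.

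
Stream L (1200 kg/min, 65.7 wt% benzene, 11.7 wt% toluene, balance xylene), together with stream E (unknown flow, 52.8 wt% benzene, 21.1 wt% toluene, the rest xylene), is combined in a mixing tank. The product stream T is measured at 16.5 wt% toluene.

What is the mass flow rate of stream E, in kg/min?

1252 kg/min

Let E be the unknown flow. Total out = 1200 + E.
toluene balance: 140.4 + 0.211·E = 0.165·(1200 + E)
(0.211 − 0.165)·E = 0.165×1200 − 140.4 = 57.6
E = 57.6 / 0.046 = 1252.2 kg/min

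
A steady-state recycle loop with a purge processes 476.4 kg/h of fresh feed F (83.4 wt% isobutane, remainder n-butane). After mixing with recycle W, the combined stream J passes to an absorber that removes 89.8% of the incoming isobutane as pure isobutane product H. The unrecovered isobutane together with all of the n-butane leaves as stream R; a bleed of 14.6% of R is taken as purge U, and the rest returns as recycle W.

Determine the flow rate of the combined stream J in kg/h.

976.9 kg/h

n-butane enters only via F and leaves only via the purge: 476.4×0.166 = 0.146×(n-butane in R), and the absorber passes all n-butane, so n-butane in J = n-butane in R = 541.66 kg/h.
isobutane in J: m_A = 476.4×0.834 + (1−0.146)·(1−0.898)·m_A, so m_A = 397.32/0.9129 = 435.23 kg/h.
J = 435.23 + 541.66 = 976.89 kg/h.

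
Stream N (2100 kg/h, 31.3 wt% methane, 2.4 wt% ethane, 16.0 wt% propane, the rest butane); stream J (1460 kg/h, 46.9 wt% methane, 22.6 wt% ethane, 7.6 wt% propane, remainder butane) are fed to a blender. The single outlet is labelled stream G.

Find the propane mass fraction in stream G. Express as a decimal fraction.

0.1256

Total flow out = 2100 + 1460 = 3560 kg/h.
propane in = 2100×0.160 + 1460×0.076 = 446.96 kg/h.
propane mass fraction in G = 446.96/3560 = 0.1256.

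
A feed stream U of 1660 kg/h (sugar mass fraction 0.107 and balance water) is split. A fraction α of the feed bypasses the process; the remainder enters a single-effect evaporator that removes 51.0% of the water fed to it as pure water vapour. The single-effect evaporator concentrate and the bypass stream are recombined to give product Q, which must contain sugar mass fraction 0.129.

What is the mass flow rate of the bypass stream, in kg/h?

All 1660×0.107 = 177.62 kg/h of sugar reaches Q, so Q = 177.62/0.129 = 1376.9 kg/h and vapour = 283.1 kg/h.
The evaporator receives (1−α)·1660 of feed at 0.893 water and removes 0.510 of that water:
0.510×0.893×(1−α)×1660 = 283.1
(1−α) = 283.1/756.01 = 0.3745;  α = 0.6255.
Bypass flow = 0.6255×1660 = 1038.4 kg/h.

1038 kg/h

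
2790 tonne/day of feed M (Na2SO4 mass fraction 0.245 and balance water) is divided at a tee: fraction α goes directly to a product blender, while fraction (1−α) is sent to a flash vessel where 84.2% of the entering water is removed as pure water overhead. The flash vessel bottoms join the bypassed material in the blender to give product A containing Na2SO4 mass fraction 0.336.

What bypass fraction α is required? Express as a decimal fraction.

All 2790×0.245 = 683.55 tonne/day of Na2SO4 reaches A, so A = 683.55/0.336 = 2034.4 tonne/day and vapour = 755.63 tonne/day.
The evaporator receives (1−α)·2790 of feed at 0.755 water and removes 0.842 of that water:
0.842×0.755×(1−α)×2790 = 755.63
(1−α) = 755.63/1773.6 = 0.4260;  α = 0.5740.

0.574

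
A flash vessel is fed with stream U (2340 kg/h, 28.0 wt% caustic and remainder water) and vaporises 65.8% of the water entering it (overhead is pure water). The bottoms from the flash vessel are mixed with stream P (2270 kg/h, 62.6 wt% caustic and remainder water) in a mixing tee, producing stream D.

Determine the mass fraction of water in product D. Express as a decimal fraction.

Vapour removed = 0.658×0.720×2340 = 1108.6 kg/h; concentrate = 1231.4 kg/h.
water reaching the mixer = 576.2 (from concentrate) + 2270×0.374 = 1425.2 kg/h.
Product flow = 1231.4 + 2270 = 3501.4 kg/h; water fraction = 0.407.

0.407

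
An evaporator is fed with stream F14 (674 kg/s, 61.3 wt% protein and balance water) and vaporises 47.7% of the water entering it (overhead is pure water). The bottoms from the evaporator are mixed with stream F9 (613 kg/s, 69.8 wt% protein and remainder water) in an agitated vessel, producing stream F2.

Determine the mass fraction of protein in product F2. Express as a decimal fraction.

Vapour removed = 0.477×0.387×674 = 124.42 kg/s; concentrate = 549.58 kg/s.
protein reaching the mixer = 413.16 (from concentrate) + 613×0.698 = 841.04 kg/s.
Product flow = 549.58 + 613 = 1162.6 kg/s; protein fraction = 0.7234.

0.7234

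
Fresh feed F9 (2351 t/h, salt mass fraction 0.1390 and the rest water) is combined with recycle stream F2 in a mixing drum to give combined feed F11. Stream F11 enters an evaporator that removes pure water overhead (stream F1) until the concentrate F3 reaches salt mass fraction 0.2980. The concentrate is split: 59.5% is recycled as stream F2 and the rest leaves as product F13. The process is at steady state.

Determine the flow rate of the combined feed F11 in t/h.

3962 t/h

Overall salt balance (none leaves overhead): salt in fresh feed = salt in product, i.e. 2351×0.139 = (1−0.595)·F3·0.298.
F3 = 326.79/(0.298×0.405) = 2707.7 t/h.
Recycle F2 = 0.595×2707.7 = 1611.1 t/h.
Combined feed F11 = 2351 + 1611.1 = 3962.1 t/h.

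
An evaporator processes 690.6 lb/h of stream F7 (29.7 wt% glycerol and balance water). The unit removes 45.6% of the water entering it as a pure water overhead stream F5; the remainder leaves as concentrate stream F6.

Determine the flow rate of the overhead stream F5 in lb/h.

221.4 lb/h

water entering = 690.6×0.703 = 485.49 lb/h; overhead removed = 0.456×485.49 = 221.38 lb/h.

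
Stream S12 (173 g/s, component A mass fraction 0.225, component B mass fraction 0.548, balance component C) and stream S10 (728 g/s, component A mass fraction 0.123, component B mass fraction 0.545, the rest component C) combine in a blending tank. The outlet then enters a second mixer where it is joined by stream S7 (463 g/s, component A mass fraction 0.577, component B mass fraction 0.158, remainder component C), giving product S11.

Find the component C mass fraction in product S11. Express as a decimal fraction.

Overall, product flow = 1364 g/s.
component C in = 173×0.227 + 728×0.332 + 463×0.265 = 403.66 g/s.
component C fraction in S11 = 0.296.

0.296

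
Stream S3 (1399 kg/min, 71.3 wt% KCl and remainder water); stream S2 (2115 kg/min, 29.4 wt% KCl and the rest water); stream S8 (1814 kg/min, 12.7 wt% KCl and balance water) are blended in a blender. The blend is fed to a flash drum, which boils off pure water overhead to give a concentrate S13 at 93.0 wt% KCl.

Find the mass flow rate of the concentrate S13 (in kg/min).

KCl entering = 1399×0.713 + 2115×0.294 + 1814×0.127 = 1849.7 kg/min.
All KCl reports to S13, so S13 = 1849.7/0.930 = 1988.9 kg/min.

1989 kg/min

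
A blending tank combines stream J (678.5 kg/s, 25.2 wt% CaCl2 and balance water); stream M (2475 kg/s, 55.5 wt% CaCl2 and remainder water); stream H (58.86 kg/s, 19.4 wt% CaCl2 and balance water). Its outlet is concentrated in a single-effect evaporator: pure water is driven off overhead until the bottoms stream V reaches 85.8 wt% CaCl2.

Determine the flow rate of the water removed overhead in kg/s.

CaCl2 entering = 678.5×0.252 + 2475×0.555 + 58.86×0.194 = 1556 kg/s.
All CaCl2 reports to V, so V = 1556/0.858 = 1813.5 kg/s.
Total feed = 3212.4 kg/s; overhead = 3212.4 − 1813.5 = 1398.8 kg/s.

1399 kg/s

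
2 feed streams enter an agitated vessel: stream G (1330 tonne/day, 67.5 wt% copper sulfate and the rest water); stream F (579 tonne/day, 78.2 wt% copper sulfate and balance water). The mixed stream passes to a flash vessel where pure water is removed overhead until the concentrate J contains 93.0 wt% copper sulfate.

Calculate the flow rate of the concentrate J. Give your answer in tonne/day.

1452 tonne/day

copper sulfate entering = 1330×0.675 + 579×0.782 = 1350.5 tonne/day.
All copper sulfate reports to J, so J = 1350.5/0.930 = 1452.2 tonne/day.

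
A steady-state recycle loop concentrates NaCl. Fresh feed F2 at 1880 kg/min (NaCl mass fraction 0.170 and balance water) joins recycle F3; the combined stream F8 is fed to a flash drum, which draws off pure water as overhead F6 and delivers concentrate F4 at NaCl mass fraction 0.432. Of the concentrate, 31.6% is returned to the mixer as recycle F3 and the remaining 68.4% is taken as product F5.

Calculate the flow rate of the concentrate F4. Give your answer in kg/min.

1082 kg/min

Overall NaCl balance (none leaves overhead): NaCl in fresh feed = NaCl in product, i.e. 1880×0.170 = (1−0.316)·F4·0.432.
F4 = 319.6/(0.432×0.684) = 1081.6 kg/min.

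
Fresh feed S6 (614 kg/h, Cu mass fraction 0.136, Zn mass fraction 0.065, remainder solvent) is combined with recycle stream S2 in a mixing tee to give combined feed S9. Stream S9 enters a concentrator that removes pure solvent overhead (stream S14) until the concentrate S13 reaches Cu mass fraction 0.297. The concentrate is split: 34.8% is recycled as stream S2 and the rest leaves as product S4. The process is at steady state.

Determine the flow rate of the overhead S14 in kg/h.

Overall Cu balance (none leaves overhead): Cu in fresh feed = Cu in product, i.e. 614×0.136 = (1−0.348)·S13·0.297.
S13 = 83.504/(0.297×0.652) = 431.22 kg/h.
Recycle S2 = 0.348×431.22 = 150.07 kg/h.
Combined feed S9 = 614 + 150.07 = 764.07 kg/h.
Overhead S14 = S9 − S13 = 764.07 − 431.22 = 332.84 kg/h.

332.8 kg/h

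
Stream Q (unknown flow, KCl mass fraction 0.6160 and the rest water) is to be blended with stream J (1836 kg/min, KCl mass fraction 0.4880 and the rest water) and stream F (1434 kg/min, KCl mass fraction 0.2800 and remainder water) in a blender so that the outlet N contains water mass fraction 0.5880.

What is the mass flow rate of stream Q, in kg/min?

Let Q be the unknown flow. Total out = 3270 + Q.
water balance: 1972.5 + 0.384·Q = 0.588·(3270 + Q)
(0.384 − 0.588)·Q = 0.588×3270 − 1972.5 = -49.752
Q = -49.752 / -0.204 = 243.88 kg/min

243.9 kg/min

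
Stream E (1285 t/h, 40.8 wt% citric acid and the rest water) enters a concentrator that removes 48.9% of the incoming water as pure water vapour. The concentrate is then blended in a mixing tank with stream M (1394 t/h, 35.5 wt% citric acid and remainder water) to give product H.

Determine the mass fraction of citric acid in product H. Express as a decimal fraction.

0.442

Vapour removed = 0.489×0.592×1285 = 371.99 t/h; concentrate = 913.01 t/h.
citric acid reaching the mixer = 524.28 (from concentrate) + 1394×0.355 = 1019.1 t/h.
Product flow = 913.01 + 1394 = 2307 t/h; citric acid fraction = 0.442.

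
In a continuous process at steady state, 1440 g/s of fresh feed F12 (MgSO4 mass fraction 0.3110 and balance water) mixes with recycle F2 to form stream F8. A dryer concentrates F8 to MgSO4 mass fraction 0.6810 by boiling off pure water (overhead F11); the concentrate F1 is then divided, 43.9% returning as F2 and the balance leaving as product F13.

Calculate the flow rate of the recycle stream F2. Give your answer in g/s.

514.6 g/s

Overall MgSO4 balance (none leaves overhead): MgSO4 in fresh feed = MgSO4 in product, i.e. 1440×0.311 = (1−0.439)·F1·0.681.
F1 = 447.84/(0.681×0.561) = 1172.2 g/s.
Recycle F2 = 0.439×1172.2 = 514.61 g/s.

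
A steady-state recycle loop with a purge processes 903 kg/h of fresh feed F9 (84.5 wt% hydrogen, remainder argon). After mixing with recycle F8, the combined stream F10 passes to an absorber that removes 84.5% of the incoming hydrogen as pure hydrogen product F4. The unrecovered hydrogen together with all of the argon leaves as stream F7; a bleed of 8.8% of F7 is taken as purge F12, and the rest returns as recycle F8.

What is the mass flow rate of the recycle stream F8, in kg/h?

argon enters only via F9 and leaves only via the purge: 903×0.155 = 0.088×(argon in F7), and the absorber passes all argon, so argon in F10 = argon in F7 = 1590.5 kg/h.
hydrogen in F10: m_A = 903×0.845 + (1−0.088)·(1−0.845)·m_A, so m_A = 763.03/0.8586 = 888.66 kg/h.
F7 = (1−0.845)×888.66 + 1590.5 = 1728.3 kg/h.
Recycle F8 = (1−0.088)×1728.3 = 1576.2 kg/h.

1576 kg/h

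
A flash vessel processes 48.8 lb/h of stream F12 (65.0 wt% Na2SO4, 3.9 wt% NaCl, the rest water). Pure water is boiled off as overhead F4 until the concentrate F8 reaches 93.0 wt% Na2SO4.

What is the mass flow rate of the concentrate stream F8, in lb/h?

34.11 lb/h

Na2SO4 is conserved: 48.8×0.650 = 31.72 lb/h all reports to the concentrate.
Concentrate = 31.72/(target fraction) = 34.108 lb/h.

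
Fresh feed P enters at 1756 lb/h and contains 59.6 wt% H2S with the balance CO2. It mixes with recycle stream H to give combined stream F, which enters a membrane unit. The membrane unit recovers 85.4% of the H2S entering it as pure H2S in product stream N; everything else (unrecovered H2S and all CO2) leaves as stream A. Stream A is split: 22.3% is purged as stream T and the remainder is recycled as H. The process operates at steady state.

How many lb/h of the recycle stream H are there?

CO2 enters only via P and leaves only via the purge: 1756×0.404 = 0.223×(CO2 in A), and the membrane unit passes all CO2, so CO2 in F = CO2 in A = 3181.3 lb/h.
H2S in F: m_A = 1756×0.596 + (1−0.223)·(1−0.854)·m_A, so m_A = 1046.6/0.8866 = 1180.5 lb/h.
A = (1−0.854)×1180.5 + 3181.3 = 3353.6 lb/h.
Recycle H = (1−0.223)×3353.6 = 2605.8 lb/h.

2606 lb/h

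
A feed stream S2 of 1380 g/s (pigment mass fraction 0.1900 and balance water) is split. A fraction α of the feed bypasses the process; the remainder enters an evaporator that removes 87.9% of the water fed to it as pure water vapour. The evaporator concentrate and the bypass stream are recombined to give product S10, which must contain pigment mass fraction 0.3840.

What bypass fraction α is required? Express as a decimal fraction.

All 1380×0.190 = 262.2 g/s of pigment reaches S10, so S10 = 262.2/0.384 = 682.81 g/s and vapour = 697.19 g/s.
The evaporator receives (1−α)·1380 of feed at 0.810 water and removes 0.879 of that water:
0.879×0.810×(1−α)×1380 = 697.19
(1−α) = 697.19/982.55 = 0.7096;  α = 0.2904.

0.290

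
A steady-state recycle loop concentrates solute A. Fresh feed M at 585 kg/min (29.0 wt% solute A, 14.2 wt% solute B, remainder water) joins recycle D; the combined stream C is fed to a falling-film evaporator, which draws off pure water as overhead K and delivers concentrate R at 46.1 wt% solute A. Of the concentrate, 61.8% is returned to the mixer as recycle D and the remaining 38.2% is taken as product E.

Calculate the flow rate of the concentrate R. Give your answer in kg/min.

Overall solute A balance (none leaves overhead): solute A in fresh feed = solute A in product, i.e. 585×0.290 = (1−0.618)·R·0.461.
R = 169.65/(0.461×0.382) = 963.36 kg/min.

963.4 kg/min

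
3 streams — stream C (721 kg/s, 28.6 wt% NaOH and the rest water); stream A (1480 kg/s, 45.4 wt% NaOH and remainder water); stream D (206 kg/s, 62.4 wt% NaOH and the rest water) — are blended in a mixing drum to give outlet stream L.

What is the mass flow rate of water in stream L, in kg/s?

1400 kg/s

water out = water in = 721×0.714 + 1480×0.546 + 206×0.376 = 1400.3 kg/s.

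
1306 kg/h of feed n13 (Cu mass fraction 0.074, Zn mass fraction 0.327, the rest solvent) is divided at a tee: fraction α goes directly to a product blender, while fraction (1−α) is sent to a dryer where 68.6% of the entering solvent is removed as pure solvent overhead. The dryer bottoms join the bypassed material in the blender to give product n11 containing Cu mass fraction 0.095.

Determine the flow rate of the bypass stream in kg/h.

All 1306×0.074 = 96.644 kg/h of Cu reaches n11, so n11 = 96.644/0.095 = 1017.3 kg/h and vapour = 288.69 kg/h.
The evaporator receives (1−α)·1306 of feed at 0.599 solvent and removes 0.686 of that solvent:
0.686×0.599×(1−α)×1306 = 288.69
(1−α) = 288.69/536.65 = 0.5380;  α = 0.4620.
Bypass flow = 0.4620×1306 = 603.43 kg/h.

603.4 kg/h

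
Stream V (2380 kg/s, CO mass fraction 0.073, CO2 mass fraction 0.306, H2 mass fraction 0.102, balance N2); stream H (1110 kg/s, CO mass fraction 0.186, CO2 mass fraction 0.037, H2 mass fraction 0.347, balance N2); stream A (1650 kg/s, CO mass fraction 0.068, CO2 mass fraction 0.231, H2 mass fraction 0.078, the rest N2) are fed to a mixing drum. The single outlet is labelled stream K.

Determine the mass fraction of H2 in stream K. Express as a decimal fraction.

Total flow out = 2380 + 1110 + 1650 = 5140 kg/s.
H2 in = 2380×0.102 + 1110×0.347 + 1650×0.078 = 756.63 kg/s.
H2 mass fraction in K = 756.63/5140 = 0.147.

0.147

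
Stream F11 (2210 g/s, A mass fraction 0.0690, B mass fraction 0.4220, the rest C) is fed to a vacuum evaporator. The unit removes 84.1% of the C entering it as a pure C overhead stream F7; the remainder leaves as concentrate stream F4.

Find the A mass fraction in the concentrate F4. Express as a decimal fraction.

A is not removed: 2210×0.069 = 152.49 g/s of A enters F4.
C entering = 2210×0.509 = 1124.9 g/s; overhead removed = 0.841×1124.9 = 946.03 g/s.
Concentrate = 2210 − 946.03 = 1264 g/s.
Mass fraction = 152.49/1264 = 0.1206.

0.1206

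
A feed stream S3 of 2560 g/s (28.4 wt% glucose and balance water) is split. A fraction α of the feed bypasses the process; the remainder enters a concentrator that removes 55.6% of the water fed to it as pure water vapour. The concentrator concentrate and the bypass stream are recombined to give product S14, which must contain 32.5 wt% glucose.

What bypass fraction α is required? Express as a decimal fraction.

0.683

All 2560×0.284 = 727.04 g/s of glucose reaches S14, so S14 = 727.04/0.325 = 2237 g/s and vapour = 322.95 g/s.
The evaporator receives (1−α)·2560 of feed at 0.716 water and removes 0.556 of that water:
0.556×0.716×(1−α)×2560 = 322.95
(1−α) = 322.95/1019.1 = 0.3169;  α = 0.6831.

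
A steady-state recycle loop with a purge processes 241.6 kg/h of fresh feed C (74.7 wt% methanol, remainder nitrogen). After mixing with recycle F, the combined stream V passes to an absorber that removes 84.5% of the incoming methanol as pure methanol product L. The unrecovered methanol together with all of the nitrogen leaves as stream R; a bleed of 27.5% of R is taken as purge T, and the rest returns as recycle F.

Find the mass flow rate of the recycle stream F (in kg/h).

184 kg/h

nitrogen enters only via C and leaves only via the purge: 241.6×0.253 = 0.275×(nitrogen in R), and the absorber passes all nitrogen, so nitrogen in V = nitrogen in R = 222.27 kg/h.
methanol in V: m_A = 241.6×0.747 + (1−0.275)·(1−0.845)·m_A, so m_A = 180.48/0.8876 = 203.32 kg/h.
R = (1−0.845)×203.32 + 222.27 = 253.79 kg/h.
Recycle F = (1−0.275)×253.79 = 184 kg/h.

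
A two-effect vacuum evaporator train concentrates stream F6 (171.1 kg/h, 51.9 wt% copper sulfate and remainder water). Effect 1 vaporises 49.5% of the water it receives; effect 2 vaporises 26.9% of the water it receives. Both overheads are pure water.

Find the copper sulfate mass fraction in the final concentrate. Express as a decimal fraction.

0.745

water in feed = 171.1×0.481 = 82.299 kg/h.
After stage 1: water left = (1−0.495)×82.299 = 41.561; stream total = 130.36 kg/h.
After stage 2: water left = (1−0.269)×41.561 = 30.381; final concentrate = 119.18 kg/h.
copper sulfate fraction = 88.801/119.18 = 0.745.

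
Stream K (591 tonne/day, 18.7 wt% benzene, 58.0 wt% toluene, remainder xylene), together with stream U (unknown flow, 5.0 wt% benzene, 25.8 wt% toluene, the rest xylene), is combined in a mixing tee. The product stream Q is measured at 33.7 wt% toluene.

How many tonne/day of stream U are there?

1818 tonne/day

Let U be the unknown flow. Total out = 591 + U.
toluene balance: 342.78 + 0.258·U = 0.337·(591 + U)
(0.258 − 0.337)·U = 0.337×591 − 342.78 = -143.61
U = -143.61 / -0.079 = 1817.9 tonne/day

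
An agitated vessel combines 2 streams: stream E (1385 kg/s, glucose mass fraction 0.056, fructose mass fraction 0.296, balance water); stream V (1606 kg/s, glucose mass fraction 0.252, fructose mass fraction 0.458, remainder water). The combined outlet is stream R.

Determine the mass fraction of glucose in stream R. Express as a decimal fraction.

0.161

Total flow out = 1385 + 1606 = 2991 kg/s.
glucose in = 1385×0.056 + 1606×0.252 = 482.27 kg/s.
glucose mass fraction in R = 482.27/2991 = 0.161.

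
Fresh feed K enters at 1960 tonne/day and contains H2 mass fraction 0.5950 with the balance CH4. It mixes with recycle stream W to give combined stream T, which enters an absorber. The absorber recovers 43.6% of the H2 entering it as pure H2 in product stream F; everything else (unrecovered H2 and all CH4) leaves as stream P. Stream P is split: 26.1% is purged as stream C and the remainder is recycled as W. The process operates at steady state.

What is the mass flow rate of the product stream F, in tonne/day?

871.8 tonne/day

H2 in T: m_A = 1960×0.595 + (1−0.261)·(1−0.436)·m_A, so m_A = 1166.2/0.5832 = 1999.6 tonne/day.
Product F = 0.436×1999.6 = 871.84 tonne/day.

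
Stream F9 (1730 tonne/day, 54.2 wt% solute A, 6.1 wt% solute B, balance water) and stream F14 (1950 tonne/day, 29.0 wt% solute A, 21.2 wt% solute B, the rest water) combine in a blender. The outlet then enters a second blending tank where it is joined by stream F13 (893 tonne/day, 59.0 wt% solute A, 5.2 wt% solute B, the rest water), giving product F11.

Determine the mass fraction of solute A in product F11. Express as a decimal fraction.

Overall, product flow = 4573 tonne/day.
solute A in = 1730×0.542 + 1950×0.290 + 893×0.590 = 2030 tonne/day.
solute A fraction in F11 = 0.4439.

0.4439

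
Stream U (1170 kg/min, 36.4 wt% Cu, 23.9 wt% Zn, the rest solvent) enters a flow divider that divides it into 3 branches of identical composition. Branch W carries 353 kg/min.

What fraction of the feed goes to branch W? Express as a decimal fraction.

Fraction to W = 353/1170 = 0.3017.

0.302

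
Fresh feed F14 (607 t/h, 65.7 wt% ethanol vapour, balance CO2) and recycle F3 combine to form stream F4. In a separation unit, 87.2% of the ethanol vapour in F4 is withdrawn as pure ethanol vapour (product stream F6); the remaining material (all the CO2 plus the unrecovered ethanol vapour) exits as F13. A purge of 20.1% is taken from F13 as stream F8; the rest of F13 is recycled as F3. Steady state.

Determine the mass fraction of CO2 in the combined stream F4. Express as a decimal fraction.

0.6999

CO2 enters only via F14 and leaves only via the purge: 607×0.343 = 0.201×(CO2 in F13), and the separation unit passes all CO2, so CO2 in F4 = CO2 in F13 = 1035.8 t/h.
ethanol vapour in F4: m_A = 607×0.657 + (1−0.201)·(1−0.872)·m_A, so m_A = 398.8/0.8977 = 444.23 t/h.
F4 = 444.23 + 1035.8 = 1480.1 t/h.
CO2 fraction in F4 = 1035.8/1480.1 = 0.6999.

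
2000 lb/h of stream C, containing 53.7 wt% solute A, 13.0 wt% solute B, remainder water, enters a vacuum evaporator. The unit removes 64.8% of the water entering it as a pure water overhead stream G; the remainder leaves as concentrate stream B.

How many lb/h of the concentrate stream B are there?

water entering = 2000×0.333 = 666 lb/h; overhead removed = 0.648×666 = 431.57 lb/h.
Concentrate = 2000 − 431.57 = 1568.4 lb/h.

1568 lb/h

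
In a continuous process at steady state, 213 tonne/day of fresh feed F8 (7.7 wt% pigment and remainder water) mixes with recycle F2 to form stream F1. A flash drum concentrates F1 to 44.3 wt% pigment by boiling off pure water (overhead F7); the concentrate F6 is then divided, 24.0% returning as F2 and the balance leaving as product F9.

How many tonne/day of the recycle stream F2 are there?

11.69 tonne/day

Overall pigment balance (none leaves overhead): pigment in fresh feed = pigment in product, i.e. 213×0.077 = (1−0.240)·F6·0.443.
F6 = 16.401/(0.443×0.760) = 48.714 tonne/day.
Recycle F2 = 0.240×48.714 = 11.691 tonne/day.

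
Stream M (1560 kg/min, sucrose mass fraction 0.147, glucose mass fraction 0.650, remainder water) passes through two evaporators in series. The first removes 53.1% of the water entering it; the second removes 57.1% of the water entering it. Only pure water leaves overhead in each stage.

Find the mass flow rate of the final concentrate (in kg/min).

water in feed = 1560×0.203 = 316.68 kg/min.
After stage 1: water left = (1−0.531)×316.68 = 148.52; stream total = 1391.8 kg/min.
After stage 2: water left = (1−0.571)×148.52 = 63.716; final concentrate = 1307 kg/min.

1307 kg/min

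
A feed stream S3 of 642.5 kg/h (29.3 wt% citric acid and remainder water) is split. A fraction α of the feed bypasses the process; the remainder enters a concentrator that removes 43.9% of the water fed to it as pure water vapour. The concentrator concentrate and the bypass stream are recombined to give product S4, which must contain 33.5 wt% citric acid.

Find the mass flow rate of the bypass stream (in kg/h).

383 kg/h

All 642.5×0.293 = 188.25 kg/h of citric acid reaches S4, so S4 = 188.25/0.335 = 561.95 kg/h and vapour = 80.552 kg/h.
The evaporator receives (1−α)·642.5 of feed at 0.707 water and removes 0.439 of that water:
0.439×0.707×(1−α)×642.5 = 80.552
(1−α) = 80.552/199.41 = 0.4039;  α = 0.5961.
Bypass flow = 0.5961×642.5 = 382.97 kg/h.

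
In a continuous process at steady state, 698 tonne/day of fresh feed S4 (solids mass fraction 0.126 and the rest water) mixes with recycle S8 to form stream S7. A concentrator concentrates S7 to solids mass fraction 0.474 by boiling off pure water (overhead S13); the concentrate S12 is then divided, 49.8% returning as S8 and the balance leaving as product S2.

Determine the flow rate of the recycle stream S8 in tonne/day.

184.1 tonne/day

Overall solids balance (none leaves overhead): solids in fresh feed = solids in product, i.e. 698×0.126 = (1−0.498)·S12·0.474.
S12 = 87.948/(0.474×0.502) = 369.61 tonne/day.
Recycle S8 = 0.498×369.61 = 184.07 tonne/day.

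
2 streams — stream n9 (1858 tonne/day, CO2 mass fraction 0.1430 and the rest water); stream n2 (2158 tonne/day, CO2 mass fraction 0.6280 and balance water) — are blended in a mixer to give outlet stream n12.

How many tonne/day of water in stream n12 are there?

2395 tonne/day

water out = water in = 1858×0.857 + 2158×0.372 = 2395.1 tonne/day.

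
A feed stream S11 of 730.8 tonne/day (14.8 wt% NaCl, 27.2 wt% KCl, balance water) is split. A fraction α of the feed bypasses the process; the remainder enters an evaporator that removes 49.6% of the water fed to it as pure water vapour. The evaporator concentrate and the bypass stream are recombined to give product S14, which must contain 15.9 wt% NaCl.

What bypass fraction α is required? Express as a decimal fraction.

All 730.8×0.148 = 108.16 tonne/day of NaCl reaches S14, so S14 = 108.16/0.159 = 680.24 tonne/day and vapour = 50.558 tonne/day.
The evaporator receives (1−α)·730.8 of feed at 0.580 water and removes 0.496 of that water:
0.496×0.580×(1−α)×730.8 = 50.558
(1−α) = 50.558/210.24 = 0.2405;  α = 0.7595.

0.760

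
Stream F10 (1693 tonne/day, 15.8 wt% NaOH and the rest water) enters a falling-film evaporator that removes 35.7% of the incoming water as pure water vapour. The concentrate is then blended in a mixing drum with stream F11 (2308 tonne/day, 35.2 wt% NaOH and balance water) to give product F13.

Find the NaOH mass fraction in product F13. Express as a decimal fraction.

Vapour removed = 0.357×0.842×1693 = 508.91 tonne/day; concentrate = 1184.1 tonne/day.
NaOH reaching the mixer = 267.49 (from concentrate) + 2308×0.352 = 1079.9 tonne/day.
Product flow = 1184.1 + 2308 = 3492.1 tonne/day; NaOH fraction = 0.309.

0.309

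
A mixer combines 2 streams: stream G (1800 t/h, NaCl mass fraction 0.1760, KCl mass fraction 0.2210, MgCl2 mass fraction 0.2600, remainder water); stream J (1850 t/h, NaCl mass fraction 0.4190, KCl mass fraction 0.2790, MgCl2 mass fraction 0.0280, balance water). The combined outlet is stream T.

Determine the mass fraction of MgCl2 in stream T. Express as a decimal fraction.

Total flow out = 1800 + 1850 = 3650 t/h.
MgCl2 in = 1800×0.260 + 1850×0.028 = 519.8 t/h.
MgCl2 mass fraction in T = 519.8/3650 = 0.1424.

0.1424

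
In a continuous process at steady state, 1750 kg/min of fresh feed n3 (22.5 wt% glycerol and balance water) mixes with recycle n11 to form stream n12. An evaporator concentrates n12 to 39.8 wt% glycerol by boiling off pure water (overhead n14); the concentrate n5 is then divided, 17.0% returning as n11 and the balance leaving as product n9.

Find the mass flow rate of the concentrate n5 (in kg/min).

Overall glycerol balance (none leaves overhead): glycerol in fresh feed = glycerol in product, i.e. 1750×0.225 = (1−0.170)·n5·0.398.
n5 = 393.75/(0.398×0.830) = 1192 kg/min.

1192 kg/min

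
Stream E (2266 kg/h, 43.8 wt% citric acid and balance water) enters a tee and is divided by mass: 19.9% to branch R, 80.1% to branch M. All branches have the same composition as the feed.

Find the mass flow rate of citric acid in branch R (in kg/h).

Branch R total = 0.199×2266 = 450.93 kg/h.
citric acid in R = 0.438×450.93 = 197.51 kg/h.

197.5 kg/h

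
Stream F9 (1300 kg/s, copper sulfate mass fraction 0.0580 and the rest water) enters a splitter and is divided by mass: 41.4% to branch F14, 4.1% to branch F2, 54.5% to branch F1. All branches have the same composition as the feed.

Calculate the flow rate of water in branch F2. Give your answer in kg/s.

Branch F2 total = 0.041×1300 = 53.3 kg/s.
water in F2 = 0.942×53.3 = 50.209 kg/s.

50.21 kg/s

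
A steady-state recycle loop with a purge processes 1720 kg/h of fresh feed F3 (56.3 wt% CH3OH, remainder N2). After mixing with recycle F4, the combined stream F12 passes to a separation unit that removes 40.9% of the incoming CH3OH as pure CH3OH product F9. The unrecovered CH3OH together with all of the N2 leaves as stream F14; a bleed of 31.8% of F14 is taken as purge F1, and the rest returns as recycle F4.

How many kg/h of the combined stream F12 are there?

N2 enters only via F3 and leaves only via the purge: 1720×0.437 = 0.318×(N2 in F14), and the separation unit passes all N2, so N2 in F12 = N2 in F14 = 2363.6 kg/h.
CH3OH in F12: m_A = 1720×0.563 + (1−0.318)·(1−0.409)·m_A, so m_A = 968.36/0.5969 = 1622.2 kg/h.
F12 = 1622.2 + 2363.6 = 3985.9 kg/h.

3986 kg/h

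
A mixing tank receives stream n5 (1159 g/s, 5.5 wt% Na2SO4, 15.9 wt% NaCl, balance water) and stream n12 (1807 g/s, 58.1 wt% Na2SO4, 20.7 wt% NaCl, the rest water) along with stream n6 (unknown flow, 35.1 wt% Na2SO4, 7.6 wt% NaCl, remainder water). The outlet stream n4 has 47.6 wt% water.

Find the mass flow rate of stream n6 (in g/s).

1214 g/s

Let n6 be the unknown flow. Total out = 2966 + n6.
water balance: 1294.1 + 0.573·n6 = 0.476·(2966 + n6)
(0.573 − 0.476)·n6 = 0.476×2966 − 1294.1 = 117.76
n6 = 117.76 / 0.097 = 1214 g/s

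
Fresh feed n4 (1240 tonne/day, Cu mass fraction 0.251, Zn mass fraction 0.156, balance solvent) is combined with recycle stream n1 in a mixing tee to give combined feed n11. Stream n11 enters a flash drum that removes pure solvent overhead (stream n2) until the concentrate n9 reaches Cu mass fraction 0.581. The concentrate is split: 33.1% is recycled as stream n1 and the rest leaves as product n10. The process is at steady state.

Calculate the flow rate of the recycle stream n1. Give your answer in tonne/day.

Overall Cu balance (none leaves overhead): Cu in fresh feed = Cu in product, i.e. 1240×0.251 = (1−0.331)·n9·0.581.
n9 = 311.24/(0.581×0.669) = 800.74 tonne/day.
Recycle n1 = 0.331×800.74 = 265.05 tonne/day.

265 tonne/day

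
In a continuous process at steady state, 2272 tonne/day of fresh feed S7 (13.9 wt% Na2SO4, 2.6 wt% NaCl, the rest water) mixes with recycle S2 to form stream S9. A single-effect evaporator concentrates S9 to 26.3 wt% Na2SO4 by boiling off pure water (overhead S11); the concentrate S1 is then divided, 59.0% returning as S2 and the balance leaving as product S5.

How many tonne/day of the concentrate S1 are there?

2929 tonne/day

Overall Na2SO4 balance (none leaves overhead): Na2SO4 in fresh feed = Na2SO4 in product, i.e. 2272×0.139 = (1−0.590)·S1·0.263.
S1 = 315.81/(0.263×0.410) = 2928.8 tonne/day.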